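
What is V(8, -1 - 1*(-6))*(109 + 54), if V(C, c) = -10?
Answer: -1630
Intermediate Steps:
V(8, -1 - 1*(-6))*(109 + 54) = -10*(109 + 54) = -10*163 = -1630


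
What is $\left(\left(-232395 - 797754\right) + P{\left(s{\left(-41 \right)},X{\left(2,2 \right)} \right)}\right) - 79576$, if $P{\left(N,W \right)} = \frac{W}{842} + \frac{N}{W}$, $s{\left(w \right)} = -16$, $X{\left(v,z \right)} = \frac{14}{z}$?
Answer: $- \frac{6540732573}{5894} \approx -1.1097 \cdot 10^{6}$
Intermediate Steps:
$P{\left(N,W \right)} = \frac{W}{842} + \frac{N}{W}$ ($P{\left(N,W \right)} = W \frac{1}{842} + \frac{N}{W} = \frac{W}{842} + \frac{N}{W}$)
$\left(\left(-232395 - 797754\right) + P{\left(s{\left(-41 \right)},X{\left(2,2 \right)} \right)}\right) - 79576 = \left(\left(-232395 - 797754\right) - \left(\frac{16}{7} - \frac{7}{421 \cdot 2}\right)\right) - 79576 = \left(\left(-232395 - 797754\right) - \left(\frac{16}{7} - \frac{7}{421} \cdot \frac{1}{2}\right)\right) - 79576 = \left(-1030149 + \left(\frac{1}{842} \cdot 7 - \frac{16}{7}\right)\right) - 79576 = \left(-1030149 + \left(\frac{7}{842} - \frac{16}{7}\right)\right) - 79576 = \left(-1030149 - \frac{13423}{5894}\right) - 79576 = - \frac{6071711629}{5894} - 79576 = - \frac{6540732573}{5894}$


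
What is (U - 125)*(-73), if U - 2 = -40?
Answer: 11899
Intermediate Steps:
U = -38 (U = 2 - 40 = -38)
(U - 125)*(-73) = (-38 - 125)*(-73) = -163*(-73) = 11899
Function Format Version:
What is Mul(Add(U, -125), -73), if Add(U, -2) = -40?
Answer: 11899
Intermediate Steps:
U = -38 (U = Add(2, -40) = -38)
Mul(Add(U, -125), -73) = Mul(Add(-38, -125), -73) = Mul(-163, -73) = 11899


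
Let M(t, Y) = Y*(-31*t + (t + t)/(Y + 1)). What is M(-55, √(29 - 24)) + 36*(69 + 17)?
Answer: 5917/2 + 3465*√5/2 ≈ 6832.5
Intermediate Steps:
M(t, Y) = Y*(-31*t + 2*t/(1 + Y)) (M(t, Y) = Y*(-31*t + (2*t)/(1 + Y)) = Y*(-31*t + 2*t/(1 + Y)))
M(-55, √(29 - 24)) + 36*(69 + 17) = -1*√(29 - 24)*(-55)*(29 + 31*√(29 - 24))/(1 + √(29 - 24)) + 36*(69 + 17) = -1*√5*(-55)*(29 + 31*√5)/(1 + √5) + 36*86 = 55*√5*(29 + 31*√5)/(1 + √5) + 3096 = 3096 + 55*√5*(29 + 31*√5)/(1 + √5)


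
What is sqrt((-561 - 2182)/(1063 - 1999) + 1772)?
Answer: sqrt(255590)/12 ≈ 42.130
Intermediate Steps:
sqrt((-561 - 2182)/(1063 - 1999) + 1772) = sqrt(-2743/(-936) + 1772) = sqrt(-2743*(-1/936) + 1772) = sqrt(211/72 + 1772) = sqrt(127795/72) = sqrt(255590)/12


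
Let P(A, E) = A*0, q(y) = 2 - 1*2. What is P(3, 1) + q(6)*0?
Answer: 0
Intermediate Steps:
q(y) = 0 (q(y) = 2 - 2 = 0)
P(A, E) = 0
P(3, 1) + q(6)*0 = 0 + 0*0 = 0 + 0 = 0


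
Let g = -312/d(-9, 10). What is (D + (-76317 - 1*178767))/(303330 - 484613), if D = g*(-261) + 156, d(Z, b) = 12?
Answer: 248142/181283 ≈ 1.3688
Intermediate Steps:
g = -26 (g = -312/12 = -312*1/12 = -26)
D = 6942 (D = -26*(-261) + 156 = 6786 + 156 = 6942)
(D + (-76317 - 1*178767))/(303330 - 484613) = (6942 + (-76317 - 1*178767))/(303330 - 484613) = (6942 + (-76317 - 178767))/(-181283) = (6942 - 255084)*(-1/181283) = -248142*(-1/181283) = 248142/181283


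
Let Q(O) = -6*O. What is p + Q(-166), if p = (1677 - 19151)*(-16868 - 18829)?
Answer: 623770374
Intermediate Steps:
p = 623769378 (p = -17474*(-35697) = 623769378)
p + Q(-166) = 623769378 - 6*(-166) = 623769378 + 996 = 623770374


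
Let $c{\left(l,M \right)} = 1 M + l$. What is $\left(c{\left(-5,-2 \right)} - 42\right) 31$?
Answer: $-1519$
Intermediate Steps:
$c{\left(l,M \right)} = M + l$
$\left(c{\left(-5,-2 \right)} - 42\right) 31 = \left(\left(-2 - 5\right) - 42\right) 31 = \left(-7 - 42\right) 31 = \left(-49\right) 31 = -1519$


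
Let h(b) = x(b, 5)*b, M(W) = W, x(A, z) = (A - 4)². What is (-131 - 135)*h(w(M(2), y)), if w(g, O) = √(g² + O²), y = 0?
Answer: -2128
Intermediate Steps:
x(A, z) = (-4 + A)²
w(g, O) = √(O² + g²)
h(b) = b*(-4 + b)² (h(b) = (-4 + b)²*b = b*(-4 + b)²)
(-131 - 135)*h(w(M(2), y)) = (-131 - 135)*(√(0² + 2²)*(-4 + √(0² + 2²))²) = -266*√(0 + 4)*(-4 + √(0 + 4))² = -266*√4*(-4 + √4)² = -532*(-4 + 2)² = -532*(-2)² = -532*4 = -266*8 = -2128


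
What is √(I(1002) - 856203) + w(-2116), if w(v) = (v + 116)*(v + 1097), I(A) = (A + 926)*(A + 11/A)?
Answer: 2038000 + √269995291257/501 ≈ 2.0390e+6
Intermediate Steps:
I(A) = (926 + A)*(A + 11/A)
w(v) = (116 + v)*(1097 + v)
√(I(1002) - 856203) + w(-2116) = √((11 + 1002² + 926*1002 + 10186/1002) - 856203) + (127252 + (-2116)² + 1213*(-2116)) = √((11 + 1004004 + 927852 + 10186*(1/1002)) - 856203) + (127252 + 4477456 - 2566708) = √((11 + 1004004 + 927852 + 5093/501) - 856203) + 2038000 = √(967870460/501 - 856203) + 2038000 = √(538912757/501) + 2038000 = √269995291257/501 + 2038000 = 2038000 + √269995291257/501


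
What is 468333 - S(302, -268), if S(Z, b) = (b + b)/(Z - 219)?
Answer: 38872175/83 ≈ 4.6834e+5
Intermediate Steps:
S(Z, b) = 2*b/(-219 + Z) (S(Z, b) = (2*b)/(-219 + Z) = 2*b/(-219 + Z))
468333 - S(302, -268) = 468333 - 2*(-268)/(-219 + 302) = 468333 - 2*(-268)/83 = 468333 - 1*(-536/83) = 468333 + 536/83 = 38872175/83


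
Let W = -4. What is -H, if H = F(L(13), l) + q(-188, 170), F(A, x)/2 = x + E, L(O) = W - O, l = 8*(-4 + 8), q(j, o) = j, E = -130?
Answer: 384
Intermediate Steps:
l = 32 (l = 8*4 = 32)
L(O) = -4 - O
F(A, x) = -260 + 2*x (F(A, x) = 2*(x - 130) = 2*(-130 + x) = -260 + 2*x)
H = -384 (H = (-260 + 2*32) - 188 = (-260 + 64) - 188 = -196 - 188 = -384)
-H = -1*(-384) = 384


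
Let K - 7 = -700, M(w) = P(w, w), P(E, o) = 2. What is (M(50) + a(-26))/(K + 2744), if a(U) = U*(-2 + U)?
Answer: 730/2051 ≈ 0.35592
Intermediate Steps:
M(w) = 2
K = -693 (K = 7 - 700 = -693)
(M(50) + a(-26))/(K + 2744) = (2 - 26*(-2 - 26))/(-693 + 2744) = (2 - 26*(-28))/2051 = (2 + 728)*(1/2051) = 730*(1/2051) = 730/2051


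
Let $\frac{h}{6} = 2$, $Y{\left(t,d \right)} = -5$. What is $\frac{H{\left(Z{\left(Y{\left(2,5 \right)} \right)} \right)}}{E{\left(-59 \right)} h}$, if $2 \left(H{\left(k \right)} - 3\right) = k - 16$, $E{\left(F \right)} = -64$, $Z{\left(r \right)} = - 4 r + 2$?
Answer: $- \frac{1}{128} \approx -0.0078125$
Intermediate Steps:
$Z{\left(r \right)} = 2 - 4 r$
$h = 12$ ($h = 6 \cdot 2 = 12$)
$H{\left(k \right)} = -5 + \frac{k}{2}$ ($H{\left(k \right)} = 3 + \frac{k - 16}{2} = 3 + \frac{-16 + k}{2} = 3 + \left(-8 + \frac{k}{2}\right) = -5 + \frac{k}{2}$)
$\frac{H{\left(Z{\left(Y{\left(2,5 \right)} \right)} \right)}}{E{\left(-59 \right)} h} = \frac{-5 + \frac{2 - -20}{2}}{\left(-64\right) 12} = \frac{-5 + \frac{2 + 20}{2}}{-768} = \left(-5 + \frac{1}{2} \cdot 22\right) \left(- \frac{1}{768}\right) = \left(-5 + 11\right) \left(- \frac{1}{768}\right) = 6 \left(- \frac{1}{768}\right) = - \frac{1}{128}$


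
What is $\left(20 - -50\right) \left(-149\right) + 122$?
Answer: $-10308$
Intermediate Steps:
$\left(20 - -50\right) \left(-149\right) + 122 = \left(20 + 50\right) \left(-149\right) + 122 = 70 \left(-149\right) + 122 = -10430 + 122 = -10308$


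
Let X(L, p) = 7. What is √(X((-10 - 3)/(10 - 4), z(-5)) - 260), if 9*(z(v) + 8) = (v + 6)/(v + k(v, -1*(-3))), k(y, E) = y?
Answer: I*√253 ≈ 15.906*I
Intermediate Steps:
z(v) = -8 + (6 + v)/(18*v) (z(v) = -8 + ((v + 6)/(v + v))/9 = -8 + ((6 + v)/((2*v)))/9 = -8 + ((6 + v)*(1/(2*v)))/9 = -8 + ((6 + v)/(2*v))/9 = -8 + (6 + v)/(18*v))
√(X((-10 - 3)/(10 - 4), z(-5)) - 260) = √(7 - 260) = √(-253) = I*√253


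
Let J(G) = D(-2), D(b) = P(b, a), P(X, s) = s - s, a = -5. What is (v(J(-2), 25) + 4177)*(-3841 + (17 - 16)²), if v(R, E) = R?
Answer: -16039680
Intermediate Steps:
P(X, s) = 0
D(b) = 0
J(G) = 0
(v(J(-2), 25) + 4177)*(-3841 + (17 - 16)²) = (0 + 4177)*(-3841 + (17 - 16)²) = 4177*(-3841 + 1²) = 4177*(-3841 + 1) = 4177*(-3840) = -16039680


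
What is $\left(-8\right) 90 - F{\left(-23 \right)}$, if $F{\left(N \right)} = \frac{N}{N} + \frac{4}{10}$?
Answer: $- \frac{3607}{5} \approx -721.4$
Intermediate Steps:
$F{\left(N \right)} = \frac{7}{5}$ ($F{\left(N \right)} = 1 + 4 \cdot \frac{1}{10} = 1 + \frac{2}{5} = \frac{7}{5}$)
$\left(-8\right) 90 - F{\left(-23 \right)} = \left(-8\right) 90 - \frac{7}{5} = -720 - \frac{7}{5} = - \frac{3607}{5}$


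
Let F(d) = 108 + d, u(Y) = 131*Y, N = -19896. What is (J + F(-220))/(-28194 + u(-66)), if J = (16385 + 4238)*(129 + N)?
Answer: 407654953/36840 ≈ 11066.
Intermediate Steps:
J = -407654841 (J = (16385 + 4238)*(129 - 19896) = 20623*(-19767) = -407654841)
(J + F(-220))/(-28194 + u(-66)) = (-407654841 + (108 - 220))/(-28194 + 131*(-66)) = (-407654841 - 112)/(-28194 - 8646) = -407654953/(-36840) = -407654953*(-1/36840) = 407654953/36840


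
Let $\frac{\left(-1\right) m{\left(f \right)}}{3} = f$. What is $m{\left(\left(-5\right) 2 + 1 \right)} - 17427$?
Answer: $-17400$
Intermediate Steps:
$m{\left(f \right)} = - 3 f$
$m{\left(\left(-5\right) 2 + 1 \right)} - 17427 = - 3 \left(\left(-5\right) 2 + 1\right) - 17427 = - 3 \left(-10 + 1\right) - 17427 = \left(-3\right) \left(-9\right) - 17427 = 27 - 17427 = -17400$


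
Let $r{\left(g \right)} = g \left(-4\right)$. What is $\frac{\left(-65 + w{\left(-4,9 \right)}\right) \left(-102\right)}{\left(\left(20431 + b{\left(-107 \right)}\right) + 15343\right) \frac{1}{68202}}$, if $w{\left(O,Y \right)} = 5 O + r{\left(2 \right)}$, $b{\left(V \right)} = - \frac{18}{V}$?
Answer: $\frac{17306291601}{956959} \approx 18085.0$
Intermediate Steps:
$r{\left(g \right)} = - 4 g$
$w{\left(O,Y \right)} = -8 + 5 O$ ($w{\left(O,Y \right)} = 5 O - 8 = -8 + 5 O$)
$\frac{\left(-65 + w{\left(-4,9 \right)}\right) \left(-102\right)}{\left(\left(20431 + b{\left(-107 \right)}\right) + 15343\right) \frac{1}{68202}} = \frac{\left(-65 + \left(-8 + 5 \left(-4\right)\right)\right) \left(-102\right)}{\left(\left(20431 - \frac{18}{-107}\right) + 15343\right) \frac{1}{68202}} = \frac{\left(-65 - 28\right) \left(-102\right)}{\left(\left(20431 - - \frac{18}{107}\right) + 15343\right) \frac{1}{68202}} = \frac{\left(-65 - 28\right) \left(-102\right)}{\left(\left(20431 + \frac{18}{107}\right) + 15343\right) \frac{1}{68202}} = \frac{\left(-93\right) \left(-102\right)}{\left(\frac{2186135}{107} + 15343\right) \frac{1}{68202}} = \frac{9486}{\frac{3827836}{107} \cdot \frac{1}{68202}} = \frac{9486}{\frac{1913918}{3648807}} = 9486 \cdot \frac{3648807}{1913918} = \frac{17306291601}{956959}$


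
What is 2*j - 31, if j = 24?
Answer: 17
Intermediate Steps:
2*j - 31 = 2*24 - 31 = 48 - 31 = 17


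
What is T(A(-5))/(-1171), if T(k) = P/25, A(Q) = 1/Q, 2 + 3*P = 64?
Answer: -62/87825 ≈ -0.00070595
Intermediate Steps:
P = 62/3 (P = -⅔ + (⅓)*64 = -⅔ + 64/3 = 62/3 ≈ 20.667)
A(Q) = 1/Q
T(k) = 62/75 (T(k) = (62/3)/25 = (62/3)*(1/25) = 62/75)
T(A(-5))/(-1171) = (62/75)/(-1171) = (62/75)*(-1/1171) = -62/87825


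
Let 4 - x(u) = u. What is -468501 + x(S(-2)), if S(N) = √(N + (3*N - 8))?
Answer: -468497 - 4*I ≈ -4.685e+5 - 4.0*I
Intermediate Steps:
S(N) = √(-8 + 4*N) (S(N) = √(N + (-8 + 3*N)) = √(-8 + 4*N))
x(u) = 4 - u
-468501 + x(S(-2)) = -468501 + (4 - 2*√(-2 - 2)) = -468501 + (4 - 2*√(-4)) = -468501 + (4 - 2*2*I) = -468501 + (4 - 4*I) = -468497 - 4*I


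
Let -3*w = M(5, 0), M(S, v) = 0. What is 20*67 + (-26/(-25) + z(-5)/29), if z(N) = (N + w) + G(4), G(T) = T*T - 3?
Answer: 972454/725 ≈ 1341.3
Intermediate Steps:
G(T) = -3 + T**2 (G(T) = T**2 - 3 = -3 + T**2)
w = 0 (w = -1/3*0 = 0)
z(N) = 13 + N (z(N) = (N + 0) + (-3 + 4**2) = N + (-3 + 16) = N + 13 = 13 + N)
20*67 + (-26/(-25) + z(-5)/29) = 20*67 + (-26/(-25) + (13 - 5)/29) = 1340 + (-26*(-1/25) + 8*(1/29)) = 1340 + (26/25 + 8/29) = 1340 + 954/725 = 972454/725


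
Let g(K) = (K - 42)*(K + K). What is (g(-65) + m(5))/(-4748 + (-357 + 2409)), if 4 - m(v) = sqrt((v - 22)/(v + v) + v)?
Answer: -6957/1348 + sqrt(330)/26960 ≈ -5.1603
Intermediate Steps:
m(v) = 4 - sqrt(v + (-22 + v)/(2*v)) (m(v) = 4 - sqrt((v - 22)/(v + v) + v) = 4 - sqrt((-22 + v)/((2*v)) + v) = 4 - sqrt((-22 + v)*(1/(2*v)) + v) = 4 - sqrt((-22 + v)/(2*v) + v) = 4 - sqrt(v + (-22 + v)/(2*v)))
g(K) = 2*K*(-42 + K) (g(K) = (-42 + K)*(2*K) = 2*K*(-42 + K))
(g(-65) + m(5))/(-4748 + (-357 + 2409)) = (2*(-65)*(-42 - 65) + (4 - sqrt(2 - 44/5 + 4*5)/2))/(-4748 + (-357 + 2409)) = (2*(-65)*(-107) + (4 - sqrt(2 - 44*1/5 + 20)/2))/(-4748 + 2052) = (13910 + (4 - sqrt(2 - 44/5 + 20)/2))/(-2696) = (13910 + (4 - sqrt(330)/10))*(-1/2696) = (13914 - sqrt(330)/10)*(-1/2696) = -6957/1348 + sqrt(330)/26960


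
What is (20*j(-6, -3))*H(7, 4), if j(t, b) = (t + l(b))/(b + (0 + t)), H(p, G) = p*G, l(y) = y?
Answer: 560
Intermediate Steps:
H(p, G) = G*p
j(t, b) = 1 (j(t, b) = (t + b)/(b + (0 + t)) = (b + t)/(b + t) = 1)
(20*j(-6, -3))*H(7, 4) = (20*1)*(4*7) = 20*28 = 560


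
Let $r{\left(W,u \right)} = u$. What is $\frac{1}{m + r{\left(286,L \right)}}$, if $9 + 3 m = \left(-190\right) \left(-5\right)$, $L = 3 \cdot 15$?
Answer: $\frac{3}{1076} \approx 0.0027881$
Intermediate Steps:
$L = 45$
$m = \frac{941}{3}$ ($m = -3 + \frac{\left(-190\right) \left(-5\right)}{3} = -3 + \frac{1}{3} \cdot 950 = -3 + \frac{950}{3} = \frac{941}{3} \approx 313.67$)
$\frac{1}{m + r{\left(286,L \right)}} = \frac{1}{\frac{941}{3} + 45} = \frac{1}{\frac{1076}{3}} = \frac{3}{1076}$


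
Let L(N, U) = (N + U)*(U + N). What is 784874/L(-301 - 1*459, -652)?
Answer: 392437/996872 ≈ 0.39367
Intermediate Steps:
L(N, U) = (N + U)**2 (L(N, U) = (N + U)*(N + U) = (N + U)**2)
784874/L(-301 - 1*459, -652) = 784874/(((-301 - 1*459) - 652)**2) = 784874/(((-301 - 459) - 652)**2) = 784874/((-760 - 652)**2) = 784874/((-1412)**2) = 784874/1993744 = 784874*(1/1993744) = 392437/996872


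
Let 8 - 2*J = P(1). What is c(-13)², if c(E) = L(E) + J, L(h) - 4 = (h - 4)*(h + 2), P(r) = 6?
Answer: 36864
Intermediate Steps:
J = 1 (J = 4 - ½*6 = 4 - 3 = 1)
L(h) = 4 + (-4 + h)*(2 + h) (L(h) = 4 + (h - 4)*(h + 2) = 4 + (-4 + h)*(2 + h))
c(E) = -3 + E² - 2*E (c(E) = (-4 + E² - 2*E) + 1 = -3 + E² - 2*E)
c(-13)² = (-3 + (-13)² - 2*(-13))² = (-3 + 169 + 26)² = 192² = 36864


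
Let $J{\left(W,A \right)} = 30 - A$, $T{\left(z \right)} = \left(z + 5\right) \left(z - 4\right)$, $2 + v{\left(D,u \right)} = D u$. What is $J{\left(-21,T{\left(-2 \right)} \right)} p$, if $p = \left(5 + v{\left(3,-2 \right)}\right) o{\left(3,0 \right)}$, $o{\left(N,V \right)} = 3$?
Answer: $-432$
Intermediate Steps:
$v{\left(D,u \right)} = -2 + D u$
$T{\left(z \right)} = \left(-4 + z\right) \left(5 + z\right)$ ($T{\left(z \right)} = \left(5 + z\right) \left(-4 + z\right) = \left(-4 + z\right) \left(5 + z\right)$)
$p = -9$ ($p = \left(5 + \left(-2 + 3 \left(-2\right)\right)\right) 3 = \left(5 - 8\right) 3 = \left(-3\right) 3 = -9$)
$J{\left(-21,T{\left(-2 \right)} \right)} p = \left(30 - \left(-20 - 2 + \left(-2\right)^{2}\right)\right) \left(-9\right) = \left(30 - \left(-20 - 2 + 4\right)\right) \left(-9\right) = \left(30 - -18\right) \left(-9\right) = \left(30 + 18\right) \left(-9\right) = 48 \left(-9\right) = -432$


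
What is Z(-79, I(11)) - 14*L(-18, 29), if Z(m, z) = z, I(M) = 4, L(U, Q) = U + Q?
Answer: -150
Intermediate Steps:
L(U, Q) = Q + U
Z(-79, I(11)) - 14*L(-18, 29) = 4 - 14*(29 - 18) = 4 - 14*11 = 4 - 154 = -150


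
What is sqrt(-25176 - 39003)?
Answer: 3*I*sqrt(7131) ≈ 253.34*I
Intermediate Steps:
sqrt(-25176 - 39003) = sqrt(-64179) = 3*I*sqrt(7131)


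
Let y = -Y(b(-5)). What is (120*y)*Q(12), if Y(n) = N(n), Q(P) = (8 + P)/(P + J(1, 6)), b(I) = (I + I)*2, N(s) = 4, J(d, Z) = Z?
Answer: -1600/3 ≈ -533.33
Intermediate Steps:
b(I) = 4*I (b(I) = (2*I)*2 = 4*I)
Q(P) = (8 + P)/(6 + P) (Q(P) = (8 + P)/(P + 6) = (8 + P)/(6 + P))
Y(n) = 4
y = -4 (y = -1*4 = -4)
(120*y)*Q(12) = (120*(-4))*((8 + 12)/(6 + 12)) = -480*20/18 = -80*20/3 = -480*10/9 = -1600/3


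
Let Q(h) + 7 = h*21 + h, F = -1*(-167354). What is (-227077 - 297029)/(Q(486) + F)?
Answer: -524106/178039 ≈ -2.9438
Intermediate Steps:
F = 167354
Q(h) = -7 + 22*h (Q(h) = -7 + (h*21 + h) = -7 + (21*h + h) = -7 + 22*h)
(-227077 - 297029)/(Q(486) + F) = (-227077 - 297029)/((-7 + 22*486) + 167354) = -524106/((-7 + 10692) + 167354) = -524106/(10685 + 167354) = -524106/178039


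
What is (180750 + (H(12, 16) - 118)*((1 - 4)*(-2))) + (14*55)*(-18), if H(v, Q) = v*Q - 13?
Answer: 167256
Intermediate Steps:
H(v, Q) = -13 + Q*v (H(v, Q) = Q*v - 13 = -13 + Q*v)
(180750 + (H(12, 16) - 118)*((1 - 4)*(-2))) + (14*55)*(-18) = (180750 + ((-13 + 16*12) - 118)*((1 - 4)*(-2))) + (14*55)*(-18) = (180750 + ((-13 + 192) - 118)*(-3*(-2))) + 770*(-18) = (180750 + (179 - 118)*6) - 13860 = (180750 + 61*6) - 13860 = (180750 + 366) - 13860 = 181116 - 13860 = 167256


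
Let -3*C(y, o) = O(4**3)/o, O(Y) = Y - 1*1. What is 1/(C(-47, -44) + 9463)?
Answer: 44/416393 ≈ 0.00010567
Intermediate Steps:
O(Y) = -1 + Y (O(Y) = Y - 1 = -1 + Y)
C(y, o) = -21/o (C(y, o) = -(-1 + 4**3)/(3*o) = -(-1 + 64)/(3*o) = -21/o)
1/(C(-47, -44) + 9463) = 1/(-21/(-44) + 9463) = 1/(-21*(-1/44) + 9463) = 1/(21/44 + 9463) = 1/(416393/44) = 44/416393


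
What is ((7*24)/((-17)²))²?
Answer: 28224/83521 ≈ 0.33793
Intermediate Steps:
((7*24)/((-17)²))² = (168/289)² = 28224/83521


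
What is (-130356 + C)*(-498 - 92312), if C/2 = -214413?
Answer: 51897681420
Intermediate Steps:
C = -428826 (C = 2*(-214413) = -428826)
(-130356 + C)*(-498 - 92312) = (-130356 - 428826)*(-498 - 92312) = -559182*(-92810) = 51897681420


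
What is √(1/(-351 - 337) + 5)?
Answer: √147877/172 ≈ 2.2357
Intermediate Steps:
√(1/(-351 - 337) + 5) = √(1/(-688) + 5) = √(-1/688 + 5) = √(3439/688) = √147877/172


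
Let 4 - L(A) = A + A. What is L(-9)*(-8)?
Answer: -176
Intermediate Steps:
L(A) = 4 - 2*A (L(A) = 4 - (A + A) = 4 - 2*A)
L(-9)*(-8) = (4 - 2*(-9))*(-8) = (4 + 18)*(-8) = 22*(-8) = -176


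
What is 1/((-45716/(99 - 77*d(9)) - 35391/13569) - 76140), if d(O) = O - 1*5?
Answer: -85937/6524669735 ≈ -1.3171e-5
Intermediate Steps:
d(O) = -5 + O (d(O) = O - 5 = -5 + O)
1/((-45716/(99 - 77*d(9)) - 35391/13569) - 76140) = 1/((-45716/(99 - 77*(-5 + 9)) - 35391/13569) - 76140) = 1/((-45716/(99 - 77*4) - 35391*1/13569) - 76140) = 1/((-45716/(99 - 308) - 11797/4523) - 76140) = 1/((-45716/(-209) - 11797/4523) - 76140) = 1/((-45716*(-1/209) - 11797/4523) - 76140) = 1/((4156/19 - 11797/4523) - 76140) = 1/(18573445/85937 - 76140) = 1/(-6524669735/85937) = -85937/6524669735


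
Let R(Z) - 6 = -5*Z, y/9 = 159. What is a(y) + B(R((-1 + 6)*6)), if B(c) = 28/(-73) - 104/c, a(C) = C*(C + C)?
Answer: 5381516353/1314 ≈ 4.0955e+6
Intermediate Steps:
y = 1431 (y = 9*159 = 1431)
a(C) = 2*C² (a(C) = C*(2*C) = 2*C²)
R(Z) = 6 - 5*Z
B(c) = -28/73 - 104/c (B(c) = 28*(-1/73) - 104/c = -28/73 - 104/c)
a(y) + B(R((-1 + 6)*6)) = 2*1431² + (-28/73 - 104/(6 - 5*(-1 + 6)*6)) = 2*2047761 + (-28/73 - 104/(6 - 25*6)) = 4095522 + (-28/73 - 104/(6 - 5*30)) = 4095522 + (-28/73 - 104/(6 - 150)) = 4095522 + (-28/73 - 104/(-144)) = 4095522 + (-28/73 - 104*(-1/144)) = 4095522 + (-28/73 + 13/18) = 4095522 + 445/1314 = 5381516353/1314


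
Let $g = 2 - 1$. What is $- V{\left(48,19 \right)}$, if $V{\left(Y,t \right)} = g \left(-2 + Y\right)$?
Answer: $-46$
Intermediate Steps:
$g = 1$
$V{\left(Y,t \right)} = -2 + Y$ ($V{\left(Y,t \right)} = 1 \left(-2 + Y\right) = -2 + Y$)
$- V{\left(48,19 \right)} = - (-2 + 48) = \left(-1\right) 46 = -46$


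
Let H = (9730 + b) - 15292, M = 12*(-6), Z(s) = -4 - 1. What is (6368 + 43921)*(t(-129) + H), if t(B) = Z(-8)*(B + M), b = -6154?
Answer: -538645479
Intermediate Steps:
Z(s) = -5
M = -72
t(B) = 360 - 5*B (t(B) = -5*(B - 72) = -5*(-72 + B) = 360 - 5*B)
H = -11716 (H = (9730 - 6154) - 15292 = 3576 - 15292 = -11716)
(6368 + 43921)*(t(-129) + H) = (6368 + 43921)*((360 - 5*(-129)) - 11716) = 50289*((360 + 645) - 11716) = 50289*(1005 - 11716) = 50289*(-10711) = -538645479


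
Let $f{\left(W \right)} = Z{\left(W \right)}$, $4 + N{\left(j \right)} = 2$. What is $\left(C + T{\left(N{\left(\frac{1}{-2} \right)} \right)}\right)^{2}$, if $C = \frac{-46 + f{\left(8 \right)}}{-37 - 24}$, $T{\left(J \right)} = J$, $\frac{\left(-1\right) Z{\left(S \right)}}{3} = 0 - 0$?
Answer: $\frac{5776}{3721} \approx 1.5523$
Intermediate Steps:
$Z{\left(S \right)} = 0$ ($Z{\left(S \right)} = - 3 \left(0 - 0\right) = - 3 \left(0 + 0\right) = \left(-3\right) 0 = 0$)
$N{\left(j \right)} = -2$ ($N{\left(j \right)} = -4 + 2 = -2$)
$f{\left(W \right)} = 0$
$C = \frac{46}{61}$ ($C = \frac{-46 + 0}{-37 - 24} = - \frac{46}{-61} = \left(-46\right) \left(- \frac{1}{61}\right) = \frac{46}{61} \approx 0.7541$)
$\left(C + T{\left(N{\left(\frac{1}{-2} \right)} \right)}\right)^{2} = \left(\frac{46}{61} - 2\right)^{2} = \left(- \frac{76}{61}\right)^{2} = \frac{5776}{3721}$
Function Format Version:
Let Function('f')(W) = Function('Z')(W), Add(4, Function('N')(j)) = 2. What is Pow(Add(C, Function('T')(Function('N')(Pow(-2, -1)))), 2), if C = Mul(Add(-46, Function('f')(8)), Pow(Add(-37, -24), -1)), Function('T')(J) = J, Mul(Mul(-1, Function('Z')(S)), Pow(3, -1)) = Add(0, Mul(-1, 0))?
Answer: Rational(5776, 3721) ≈ 1.5523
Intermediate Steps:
Function('Z')(S) = 0 (Function('Z')(S) = Mul(-3, Add(0, Mul(-1, 0))) = Mul(-3, Add(0, 0)) = Mul(-3, 0) = 0)
Function('N')(j) = -2 (Function('N')(j) = Add(-4, 2) = -2)
Function('f')(W) = 0
C = Rational(46, 61) (C = Mul(Add(-46, 0), Pow(Add(-37, -24), -1)) = Mul(-46, Pow(-61, -1)) = Mul(-46, Rational(-1, 61)) = Rational(46, 61) ≈ 0.75410)
Pow(Add(C, Function('T')(Function('N')(Pow(-2, -1)))), 2) = Pow(Add(Rational(46, 61), -2), 2) = Pow(Rational(-76, 61), 2) = Rational(5776, 3721)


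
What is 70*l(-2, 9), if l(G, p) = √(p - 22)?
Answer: 70*I*√13 ≈ 252.39*I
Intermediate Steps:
l(G, p) = √(-22 + p)
70*l(-2, 9) = 70*√(-22 + 9) = 70*√(-13) = 70*(I*√13) = 70*I*√13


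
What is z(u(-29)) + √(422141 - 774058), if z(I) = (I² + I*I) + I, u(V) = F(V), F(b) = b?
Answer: 1653 + I*√351917 ≈ 1653.0 + 593.23*I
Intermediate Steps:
u(V) = V
z(I) = I + 2*I² (z(I) = (I² + I²) + I = 2*I² + I = I + 2*I²)
z(u(-29)) + √(422141 - 774058) = -29*(1 + 2*(-29)) + √(422141 - 774058) = -29*(1 - 58) + √(-351917) = -29*(-57) + I*√351917 = 1653 + I*√351917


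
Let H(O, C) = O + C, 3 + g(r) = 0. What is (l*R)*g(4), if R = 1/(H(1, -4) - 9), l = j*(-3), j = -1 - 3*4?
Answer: 39/4 ≈ 9.7500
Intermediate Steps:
g(r) = -3 (g(r) = -3 + 0 = -3)
j = -13 (j = -1 - 12 = -13)
H(O, C) = C + O
l = 39 (l = -13*(-3) = 39)
R = -1/12 (R = 1/((-4 + 1) - 9) = 1/(-3 - 9) = 1/(-12) = -1/12 ≈ -0.083333)
(l*R)*g(4) = (39*(-1/12))*(-3) = -13/4*(-3) = 39/4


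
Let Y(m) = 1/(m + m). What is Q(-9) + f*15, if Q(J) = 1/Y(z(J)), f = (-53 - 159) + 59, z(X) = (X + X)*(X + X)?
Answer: -1647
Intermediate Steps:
z(X) = 4*X² (z(X) = (2*X)*(2*X) = 4*X²)
Y(m) = 1/(2*m)
f = -153 (f = -212 + 59 = -153)
Q(J) = 8*J² (Q(J) = 1/(1/(2*((4*J²)))) = 1/((1/(4*J²))/2) = 1/(1/(8*J²)) = 8*J²)
Q(-9) + f*15 = 8*(-9)² - 153*15 = 8*81 - 2295 = 648 - 2295 = -1647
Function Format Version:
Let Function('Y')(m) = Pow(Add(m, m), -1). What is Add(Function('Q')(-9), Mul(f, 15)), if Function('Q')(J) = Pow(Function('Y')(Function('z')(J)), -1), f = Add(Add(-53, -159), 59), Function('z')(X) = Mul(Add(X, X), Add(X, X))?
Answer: -1647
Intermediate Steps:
Function('z')(X) = Mul(4, Pow(X, 2)) (Function('z')(X) = Mul(Mul(2, X), Mul(2, X)) = Mul(4, Pow(X, 2)))
Function('Y')(m) = Mul(Rational(1, 2), Pow(m, -1)) (Function('Y')(m) = Pow(Mul(2, m), -1) = Mul(Rational(1, 2), Pow(m, -1)))
f = -153 (f = Add(-212, 59) = -153)
Function('Q')(J) = Mul(8, Pow(J, 2)) (Function('Q')(J) = Pow(Mul(Rational(1, 2), Pow(Mul(4, Pow(J, 2)), -1)), -1) = Pow(Mul(Rational(1, 2), Mul(Rational(1, 4), Pow(J, -2))), -1) = Pow(Mul(Rational(1, 8), Pow(J, -2)), -1) = Mul(8, Pow(J, 2)))
Add(Function('Q')(-9), Mul(f, 15)) = Add(Mul(8, Pow(-9, 2)), Mul(-153, 15)) = Add(Mul(8, 81), -2295) = Add(648, -2295) = -1647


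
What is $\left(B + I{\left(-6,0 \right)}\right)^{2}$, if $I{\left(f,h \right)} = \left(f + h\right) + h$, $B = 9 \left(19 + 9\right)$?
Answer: $60516$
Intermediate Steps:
$B = 252$ ($B = 9 \cdot 28 = 252$)
$I{\left(f,h \right)} = f + 2 h$
$\left(B + I{\left(-6,0 \right)}\right)^{2} = \left(252 + \left(-6 + 2 \cdot 0\right)\right)^{2} = \left(252 + \left(-6 + 0\right)\right)^{2} = \left(252 - 6\right)^{2} = 246^{2} = 60516$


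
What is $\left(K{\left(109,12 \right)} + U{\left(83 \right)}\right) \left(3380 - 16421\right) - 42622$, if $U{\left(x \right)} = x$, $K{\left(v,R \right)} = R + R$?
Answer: $-1438009$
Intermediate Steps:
$K{\left(v,R \right)} = 2 R$
$\left(K{\left(109,12 \right)} + U{\left(83 \right)}\right) \left(3380 - 16421\right) - 42622 = \left(2 \cdot 12 + 83\right) \left(3380 - 16421\right) - 42622 = \left(24 + 83\right) \left(-13041\right) - 42622 = 107 \left(-13041\right) - 42622 = -1395387 - 42622 = -1438009$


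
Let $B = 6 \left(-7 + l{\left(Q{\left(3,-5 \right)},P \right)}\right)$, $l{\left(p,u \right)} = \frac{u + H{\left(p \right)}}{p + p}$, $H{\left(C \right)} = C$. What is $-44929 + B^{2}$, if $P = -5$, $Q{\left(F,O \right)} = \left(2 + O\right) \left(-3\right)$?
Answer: $- \frac{389477}{9} \approx -43275.0$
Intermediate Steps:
$Q{\left(F,O \right)} = -6 - 3 O$
$l{\left(p,u \right)} = \frac{p + u}{2 p}$ ($l{\left(p,u \right)} = \frac{u + p}{p + p} = \frac{p + u}{2 p}$)
$B = - \frac{122}{3}$ ($B = 6 \left(-7 + \frac{\left(-6 - -15\right) - 5}{2 \left(-6 - -15\right)}\right) = 6 \left(-7 + \frac{\left(-6 + 15\right) - 5}{2 \left(-6 + 15\right)}\right) = 6 \left(-7 + \frac{9 - 5}{2 \cdot 9}\right) = 6 \left(-7 + \frac{1}{2} \cdot \frac{1}{9} \cdot 4\right) = 6 \left(-7 + \frac{2}{9}\right) = 6 \left(- \frac{61}{9}\right) = - \frac{122}{3} \approx -40.667$)
$-44929 + B^{2} = -44929 + \left(- \frac{122}{3}\right)^{2} = -44929 + \frac{14884}{9} = - \frac{389477}{9}$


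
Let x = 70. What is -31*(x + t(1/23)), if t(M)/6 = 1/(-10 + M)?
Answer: -492652/229 ≈ -2151.3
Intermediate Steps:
t(M) = 6/(-10 + M)
-31*(x + t(1/23)) = -31*(70 + 6/(-10 + 1/23)) = -31*(70 + 6/(-229/23)) = -31*(70 + 6*(-23/229)) = -31*(70 - 138/229) = -31*15892/229 = -492652/229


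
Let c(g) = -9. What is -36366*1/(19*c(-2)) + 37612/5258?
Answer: 1733720/7887 ≈ 219.82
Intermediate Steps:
-36366*1/(19*c(-2)) + 37612/5258 = -36366/(-19*(-1)*(-9)) + 37612/5258 = -36366/(19*(-9)) + 37612*(1/5258) = -36366/(-171) + 18806/2629 = -36366*(-1/171) + 18806/2629 = 638/3 + 18806/2629 = 1733720/7887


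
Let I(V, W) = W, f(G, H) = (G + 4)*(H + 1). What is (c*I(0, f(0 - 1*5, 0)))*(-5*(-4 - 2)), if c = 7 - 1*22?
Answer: 450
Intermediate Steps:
f(G, H) = (1 + H)*(4 + G) (f(G, H) = (4 + G)*(1 + H) = (1 + H)*(4 + G))
c = -15 (c = 7 - 22 = -15)
(c*I(0, f(0 - 1*5, 0)))*(-5*(-4 - 2)) = (-15*(4 + (0 - 1*5) + 4*0 + (0 - 1*5)*0))*(-5*(-4 - 2)) = (-15*(4 + (0 - 5) + 0 + (0 - 5)*0))*(-5*(-6)) = -15*(4 - 5 + 0 - 5*0)*30 = -15*(4 - 5 + 0 + 0)*30 = -15*(-1)*30 = 15*30 = 450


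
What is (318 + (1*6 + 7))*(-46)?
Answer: -15226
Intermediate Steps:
(318 + (1*6 + 7))*(-46) = (318 + (6 + 7))*(-46) = (318 + 13)*(-46) = 331*(-46) = -15226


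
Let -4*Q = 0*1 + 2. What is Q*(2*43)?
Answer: -43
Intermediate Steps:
Q = -1/2 (Q = -(0*1 + 2)/4 = -(0 + 2)/4 = -1/4*2 = -1/2 ≈ -0.50000)
Q*(2*43) = -43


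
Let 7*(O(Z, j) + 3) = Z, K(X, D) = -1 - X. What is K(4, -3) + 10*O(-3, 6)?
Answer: -275/7 ≈ -39.286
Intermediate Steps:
O(Z, j) = -3 + Z/7
K(4, -3) + 10*O(-3, 6) = (-1 - 1*4) + 10*(-3 + (⅐)*(-3)) = (-1 - 4) + 10*(-3 - 3/7) = -5 + 10*(-24/7) = -5 - 240/7 = -275/7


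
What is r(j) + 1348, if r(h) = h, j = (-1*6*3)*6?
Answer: 1240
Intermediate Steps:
j = -108 (j = -6*3*6 = -18*6 = -108)
r(j) + 1348 = -108 + 1348 = 1240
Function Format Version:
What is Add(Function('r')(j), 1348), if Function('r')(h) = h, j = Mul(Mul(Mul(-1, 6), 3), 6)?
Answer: 1240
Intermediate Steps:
j = -108 (j = Mul(Mul(-6, 3), 6) = Mul(-18, 6) = -108)
Add(Function('r')(j), 1348) = Add(-108, 1348) = 1240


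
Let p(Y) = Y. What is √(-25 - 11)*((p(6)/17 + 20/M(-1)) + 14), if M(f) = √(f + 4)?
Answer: I*(1464/17 + 40*√3) ≈ 155.4*I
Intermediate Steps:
M(f) = √(4 + f)
√(-25 - 11)*((p(6)/17 + 20/M(-1)) + 14) = √(-25 - 11)*((6/17 + 20/(√(4 - 1))) + 14) = √(-36)*((6*(1/17) + 20/(√3)) + 14) = (6*I)*((6/17 + 20*(√3/3)) + 14) = (6*I)*((6/17 + 20*√3/3) + 14) = (6*I)*(244/17 + 20*√3/3) = 6*I*(244/17 + 20*√3/3)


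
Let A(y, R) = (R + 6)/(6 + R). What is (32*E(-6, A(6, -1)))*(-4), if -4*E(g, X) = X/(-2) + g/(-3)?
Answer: 48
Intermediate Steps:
A(y, R) = 1 (A(y, R) = (6 + R)/(6 + R) = 1)
E(g, X) = X/8 + g/12 (E(g, X) = -(X/(-2) + g/(-3))/4 = -(X*(-½) + g*(-⅓))/4 = -(-X/2 - g/3)/4 = X/8 + g/12)
(32*E(-6, A(6, -1)))*(-4) = (32*((⅛)*1 + (1/12)*(-6)))*(-4) = (32*(⅛ - ½))*(-4) = (32*(-3/8))*(-4) = -12*(-4) = 48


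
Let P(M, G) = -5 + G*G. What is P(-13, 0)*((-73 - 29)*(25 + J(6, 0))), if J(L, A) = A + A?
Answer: 12750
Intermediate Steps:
J(L, A) = 2*A
P(M, G) = -5 + G**2
P(-13, 0)*((-73 - 29)*(25 + J(6, 0))) = (-5 + 0**2)*((-73 - 29)*(25 + 2*0)) = (-5 + 0)*(-102*(25 + 0)) = -(-510)*25 = -5*(-2550) = 12750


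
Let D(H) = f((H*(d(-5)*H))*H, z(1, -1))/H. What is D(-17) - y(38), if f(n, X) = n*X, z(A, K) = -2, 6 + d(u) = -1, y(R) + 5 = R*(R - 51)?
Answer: 4545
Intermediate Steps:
y(R) = -5 + R*(-51 + R) (y(R) = -5 + R*(R - 51) = -5 + R*(-51 + R))
d(u) = -7 (d(u) = -6 - 1 = -7)
f(n, X) = X*n
D(H) = 14*H² (D(H) = (-2*H*(-7*H)*H)/H = (-2*(-7*H²)*H)/H = (-(-14)*H³)/H = (14*H³)/H = 14*H²)
D(-17) - y(38) = 14*(-17)² - (-5 + 38² - 51*38) = 14*289 - (-5 + 1444 - 1938) = 4046 - 1*(-499) = 4046 + 499 = 4545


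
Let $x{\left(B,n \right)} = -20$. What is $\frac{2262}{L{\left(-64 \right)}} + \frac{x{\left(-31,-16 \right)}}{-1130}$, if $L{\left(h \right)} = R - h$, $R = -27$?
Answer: $\frac{255680}{4181} \approx 61.153$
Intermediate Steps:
$L{\left(h \right)} = -27 - h$
$\frac{2262}{L{\left(-64 \right)}} + \frac{x{\left(-31,-16 \right)}}{-1130} = \frac{2262}{-27 - -64} - \frac{20}{-1130} = \frac{2262}{-27 + 64} - - \frac{2}{113} = \frac{2262}{37} + \frac{2}{113} = \frac{255680}{4181}$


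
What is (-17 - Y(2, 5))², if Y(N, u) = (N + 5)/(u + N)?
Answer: 324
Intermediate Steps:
Y(N, u) = (5 + N)/(N + u)
(-17 - Y(2, 5))² = (-17 - (5 + 2)/(2 + 5))² = (-17 - 7/7)² = (-17 - 1*1)² = (-17 - 1)² = (-18)² = 324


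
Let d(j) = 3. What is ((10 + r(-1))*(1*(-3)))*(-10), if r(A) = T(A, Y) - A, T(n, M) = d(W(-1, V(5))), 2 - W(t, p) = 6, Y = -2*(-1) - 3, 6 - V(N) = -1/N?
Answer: 420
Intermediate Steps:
V(N) = 6 + 1/N (V(N) = 6 - (-1)/N = 6 + 1/N)
Y = -1 (Y = 2 - 3 = -1)
W(t, p) = -4 (W(t, p) = 2 - 1*6 = 2 - 6 = -4)
T(n, M) = 3
r(A) = 3 - A
((10 + r(-1))*(1*(-3)))*(-10) = ((10 + (3 - 1*(-1)))*(1*(-3)))*(-10) = ((10 + (3 + 1))*(-3))*(-10) = ((10 + 4)*(-3))*(-10) = (14*(-3))*(-10) = -42*(-10) = 420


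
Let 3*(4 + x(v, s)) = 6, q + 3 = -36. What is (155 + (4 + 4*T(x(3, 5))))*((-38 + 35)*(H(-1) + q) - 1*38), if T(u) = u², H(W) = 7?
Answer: 10150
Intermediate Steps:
q = -39 (q = -3 - 36 = -39)
x(v, s) = -2 (x(v, s) = -4 + (⅓)*6 = -4 + 2 = -2)
(155 + (4 + 4*T(x(3, 5))))*((-38 + 35)*(H(-1) + q) - 1*38) = (155 + (4 + 4*(-2)²))*((-38 + 35)*(7 - 39) - 1*38) = (155 + (4 + 4*4))*(-3*(-32) - 38) = (155 + (4 + 16))*(96 - 38) = (155 + 20)*58 = 175*58 = 10150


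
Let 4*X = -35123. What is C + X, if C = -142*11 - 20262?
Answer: -122419/4 ≈ -30605.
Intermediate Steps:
X = -35123/4 (X = (1/4)*(-35123) = -35123/4 ≈ -8780.8)
C = -21824 (C = -1562 - 20262 = -21824)
C + X = -21824 - 35123/4 = -122419/4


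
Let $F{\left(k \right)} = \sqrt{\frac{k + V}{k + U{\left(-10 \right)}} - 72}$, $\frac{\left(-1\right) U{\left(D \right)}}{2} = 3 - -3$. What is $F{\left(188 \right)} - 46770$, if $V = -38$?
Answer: $-46770 + \frac{i \sqrt{137742}}{44} \approx -46770.0 + 8.4349 i$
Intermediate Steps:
$U{\left(D \right)} = -12$ ($U{\left(D \right)} = - 2 \left(3 - -3\right) = - 2 \left(3 + 3\right) = \left(-2\right) 6 = -12$)
$F{\left(k \right)} = \sqrt{-72 + \frac{-38 + k}{-12 + k}}$ ($F{\left(k \right)} = \sqrt{\frac{k - 38}{k - 12} - 72} = \sqrt{\frac{-38 + k}{-12 + k} - 72} = \sqrt{-72 + \frac{-38 + k}{-12 + k}}$)
$F{\left(188 \right)} - 46770 = \sqrt{\frac{826 - 13348}{-12 + 188}} - 46770 = \sqrt{\frac{826 - 13348}{176}} - 46770 = \sqrt{\frac{1}{176} \left(-12522\right)} - 46770 = \sqrt{- \frac{6261}{88}} - 46770 = \frac{i \sqrt{137742}}{44} - 46770 = -46770 + \frac{i \sqrt{137742}}{44}$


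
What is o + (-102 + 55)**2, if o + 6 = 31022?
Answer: 33225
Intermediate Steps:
o = 31016 (o = -6 + 31022 = 31016)
o + (-102 + 55)**2 = 31016 + (-102 + 55)**2 = 31016 + (-47)**2 = 31016 + 2209 = 33225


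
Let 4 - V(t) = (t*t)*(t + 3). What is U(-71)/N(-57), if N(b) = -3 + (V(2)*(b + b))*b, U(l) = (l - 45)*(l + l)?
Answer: -16472/103971 ≈ -0.15843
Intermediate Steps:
V(t) = 4 - t²*(3 + t) (V(t) = 4 - t*t*(t + 3) = 4 - t²*(3 + t))
U(l) = 2*l*(-45 + l) (U(l) = (-45 + l)*(2*l) = 2*l*(-45 + l))
N(b) = -3 - 32*b² (N(b) = -3 + ((4 - 1*2³ - 3*2²)*(b + b))*b = -3 + ((4 - 1*8 - 3*4)*(2*b))*b = -3 + ((4 - 8 - 12)*(2*b))*b = -3 + (-32*b)*b = -3 - 32*b²)
U(-71)/N(-57) = (2*(-71)*(-45 - 71))/(-3 - 32*(-57)²) = (2*(-71)*(-116))/(-3 - 32*3249) = 16472/(-3 - 103968) = 16472/(-103971) = 16472*(-1/103971) = -16472/103971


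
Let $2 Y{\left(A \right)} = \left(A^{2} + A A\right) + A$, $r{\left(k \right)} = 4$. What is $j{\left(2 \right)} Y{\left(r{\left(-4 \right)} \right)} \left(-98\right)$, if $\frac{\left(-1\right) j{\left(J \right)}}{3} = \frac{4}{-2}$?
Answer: $-10584$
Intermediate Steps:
$j{\left(J \right)} = 6$ ($j{\left(J \right)} = - 3 \frac{4}{-2} = - 3 \cdot 4 \left(- \frac{1}{2}\right) = \left(-3\right) \left(-2\right) = 6$)
$Y{\left(A \right)} = A^{2} + \frac{A}{2}$ ($Y{\left(A \right)} = \frac{\left(A^{2} + A A\right) + A}{2} = \frac{\left(A^{2} + A^{2}\right) + A}{2} = \frac{2 A^{2} + A}{2} = \frac{A + 2 A^{2}}{2} = A^{2} + \frac{A}{2}$)
$j{\left(2 \right)} Y{\left(r{\left(-4 \right)} \right)} \left(-98\right) = 6 \cdot 4 \left(\frac{1}{2} + 4\right) \left(-98\right) = 6 \cdot 4 \cdot \frac{9}{2} \left(-98\right) = 6 \cdot 18 \left(-98\right) = 108 \left(-98\right) = -10584$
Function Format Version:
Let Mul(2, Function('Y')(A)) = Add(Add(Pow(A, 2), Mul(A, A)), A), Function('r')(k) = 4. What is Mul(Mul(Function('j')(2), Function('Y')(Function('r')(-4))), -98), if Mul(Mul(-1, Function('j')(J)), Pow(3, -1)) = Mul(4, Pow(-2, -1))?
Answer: -10584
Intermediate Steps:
Function('j')(J) = 6 (Function('j')(J) = Mul(-3, Mul(4, Pow(-2, -1))) = Mul(-3, Mul(4, Rational(-1, 2))) = Mul(-3, -2) = 6)
Function('Y')(A) = Add(Pow(A, 2), Mul(Rational(1, 2), A)) (Function('Y')(A) = Mul(Rational(1, 2), Add(Add(Pow(A, 2), Mul(A, A)), A)) = Mul(Rational(1, 2), Add(Add(Pow(A, 2), Pow(A, 2)), A)) = Mul(Rational(1, 2), Add(Mul(2, Pow(A, 2)), A)) = Mul(Rational(1, 2), Add(A, Mul(2, Pow(A, 2)))) = Add(Pow(A, 2), Mul(Rational(1, 2), A)))
Mul(Mul(Function('j')(2), Function('Y')(Function('r')(-4))), -98) = Mul(Mul(6, Mul(4, Add(Rational(1, 2), 4))), -98) = Mul(Mul(6, Mul(4, Rational(9, 2))), -98) = Mul(Mul(6, 18), -98) = Mul(108, -98) = -10584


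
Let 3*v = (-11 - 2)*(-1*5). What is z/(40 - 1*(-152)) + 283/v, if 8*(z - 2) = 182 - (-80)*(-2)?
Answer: 653267/49920 ≈ 13.086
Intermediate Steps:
v = 65/3 (v = ((-11 - 2)*(-1*5))/3 = (-13*(-5))/3 = (⅓)*65 = 65/3 ≈ 21.667)
z = 19/4 (z = 2 + (182 - (-80)*(-2))/8 = 2 + (182 - 20*8)/8 = 2 + (182 - 160)/8 = 2 + (⅛)*22 = 2 + 11/4 = 19/4 ≈ 4.7500)
z/(40 - 1*(-152)) + 283/v = 19/(4*(40 - 1*(-152))) + 283/(65/3) = 19/(4*(40 + 152)) + 283*(3/65) = (19/4)/192 + 849/65 = (19/4)*(1/192) + 849/65 = 19/768 + 849/65 = 653267/49920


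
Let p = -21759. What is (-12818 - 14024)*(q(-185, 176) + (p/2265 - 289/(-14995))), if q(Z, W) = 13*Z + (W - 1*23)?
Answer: 137452187416016/2264245 ≈ 6.0706e+7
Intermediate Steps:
q(Z, W) = -23 + W + 13*Z (q(Z, W) = 13*Z + (W - 23) = 13*Z + (-23 + W) = -23 + W + 13*Z)
(-12818 - 14024)*(q(-185, 176) + (p/2265 - 289/(-14995))) = (-12818 - 14024)*((-23 + 176 + 13*(-185)) + (-21759/2265 - 289/(-14995))) = -26842*((-23 + 176 - 2405) + (-21759*1/2265 - 289*(-1/14995))) = -26842*(-2252 + (-7253/755 + 289/14995)) = -26842*(-2252 - 21708108/2264245) = -26842*(-5120787848/2264245) = 137452187416016/2264245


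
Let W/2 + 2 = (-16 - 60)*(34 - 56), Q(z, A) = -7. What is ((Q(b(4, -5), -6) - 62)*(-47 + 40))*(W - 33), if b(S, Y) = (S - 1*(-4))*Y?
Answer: 1597281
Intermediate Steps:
b(S, Y) = Y*(4 + S) (b(S, Y) = (S + 4)*Y = (4 + S)*Y = Y*(4 + S))
W = 3340 (W = -4 + 2*((-16 - 60)*(34 - 56)) = -4 + 2*(-76*(-22)) = -4 + 2*1672 = -4 + 3344 = 3340)
((Q(b(4, -5), -6) - 62)*(-47 + 40))*(W - 33) = ((-7 - 62)*(-47 + 40))*(3340 - 33) = -69*(-7)*3307 = 483*3307 = 1597281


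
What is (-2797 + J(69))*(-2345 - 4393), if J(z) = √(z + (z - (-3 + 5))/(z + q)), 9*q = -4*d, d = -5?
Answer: 18846186 - 26952*√1796082/641 ≈ 1.8790e+7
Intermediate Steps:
q = 20/9 (q = (-4*(-5))/9 = (⅑)*20 = 20/9 ≈ 2.2222)
J(z) = √(z + (-2 + z)/(20/9 + z)) (J(z) = √(z + (z - (-3 + 5))/(z + 20/9)) = √(z + (z - 1*2)/(20/9 + z)) = √(z + (z - 2)/(20/9 + z)) = √(z + (-2 + z)/(20/9 + z)))
(-2797 + J(69))*(-2345 - 4393) = (-2797 + √((-18 + 9*69² + 29*69)/(20 + 9*69)))*(-2345 - 4393) = (-2797 + √((-18 + 9*4761 + 2001)/(20 + 621)))*(-6738) = (-2797 + √((-18 + 42849 + 2001)/641))*(-6738) = (-2797 + √((1/641)*44832))*(-6738) = (-2797 + √(44832/641))*(-6738) = (-2797 + 4*√1796082/641)*(-6738) = 18846186 - 26952*√1796082/641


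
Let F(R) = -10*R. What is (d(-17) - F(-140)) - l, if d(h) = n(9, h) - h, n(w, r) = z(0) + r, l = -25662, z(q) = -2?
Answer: 24260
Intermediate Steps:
n(w, r) = -2 + r
d(h) = -2 (d(h) = (-2 + h) - h = -2)
(d(-17) - F(-140)) - l = (-2 - (-10)*(-140)) - 1*(-25662) = (-2 - 1*1400) + 25662 = (-2 - 1400) + 25662 = -1402 + 25662 = 24260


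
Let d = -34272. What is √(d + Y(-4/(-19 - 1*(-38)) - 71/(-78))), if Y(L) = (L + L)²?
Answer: I*√18817028663/741 ≈ 185.12*I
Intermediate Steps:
Y(L) = 4*L² (Y(L) = (2*L)² = 4*L²)
√(d + Y(-4/(-19 - 1*(-38)) - 71/(-78))) = √(-34272 + 4*(-4/(-19 - 1*(-38)) - 71/(-78))²) = √(-34272 + 4*(-4/(-19 + 38) - 71*(-1/78))²) = √(-34272 + 4*(-4/19 + 71/78)²) = √(-34272 + 4*(1037/1482)²) = √(-34272 + 4*(1075369/2196324)) = √(-34272 + 1075369/549081) = √(-18817028663/549081) = I*√18817028663/741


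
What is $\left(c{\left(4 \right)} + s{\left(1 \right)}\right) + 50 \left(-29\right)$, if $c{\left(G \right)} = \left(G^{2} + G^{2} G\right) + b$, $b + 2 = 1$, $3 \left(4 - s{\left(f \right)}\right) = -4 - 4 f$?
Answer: $- \frac{4093}{3} \approx -1364.3$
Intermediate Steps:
$s{\left(f \right)} = \frac{16}{3} + \frac{4 f}{3}$ ($s{\left(f \right)} = 4 - \frac{-4 - 4 f}{3} = 4 + \left(\frac{4}{3} + \frac{4 f}{3}\right) = \frac{16}{3} + \frac{4 f}{3}$)
$b = -1$ ($b = -2 + 1 = -1$)
$c{\left(G \right)} = -1 + G^{2} + G^{3}$ ($c{\left(G \right)} = \left(G^{2} + G^{2} G\right) - 1 = \left(G^{2} + G^{3}\right) - 1 = -1 + G^{2} + G^{3}$)
$\left(c{\left(4 \right)} + s{\left(1 \right)}\right) + 50 \left(-29\right) = \left(\left(-1 + 4^{2} + 4^{3}\right) + \left(\frac{16}{3} + \frac{4}{3} \cdot 1\right)\right) + 50 \left(-29\right) = \left(\left(-1 + 16 + 64\right) + \left(\frac{16}{3} + \frac{4}{3}\right)\right) - 1450 = \left(79 + \frac{20}{3}\right) - 1450 = \frac{257}{3} - 1450 = - \frac{4093}{3}$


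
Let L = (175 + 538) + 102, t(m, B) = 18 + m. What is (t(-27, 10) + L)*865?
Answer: 697190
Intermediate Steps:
L = 815 (L = 713 + 102 = 815)
(t(-27, 10) + L)*865 = ((18 - 27) + 815)*865 = (-9 + 815)*865 = 806*865 = 697190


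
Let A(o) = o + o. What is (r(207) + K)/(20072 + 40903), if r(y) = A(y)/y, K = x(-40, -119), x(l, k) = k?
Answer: -13/6775 ≈ -0.0019188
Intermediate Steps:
A(o) = 2*o
K = -119
r(y) = 2 (r(y) = (2*y)/y = 2)
(r(207) + K)/(20072 + 40903) = (2 - 119)/(20072 + 40903) = -117/60975 = -117*1/60975 = -13/6775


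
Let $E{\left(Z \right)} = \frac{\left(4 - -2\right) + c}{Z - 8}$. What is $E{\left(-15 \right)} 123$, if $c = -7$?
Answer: $\frac{123}{23} \approx 5.3478$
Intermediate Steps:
$E{\left(Z \right)} = - \frac{1}{-8 + Z}$ ($E{\left(Z \right)} = \frac{\left(4 - -2\right) - 7}{Z - 8} = \frac{\left(4 + 2\right) - 7}{-8 + Z} = \frac{6 - 7}{-8 + Z} = - \frac{1}{-8 + Z}$)
$E{\left(-15 \right)} 123 = - \frac{1}{-8 - 15} \cdot 123 = - \frac{1}{-23} \cdot 123 = \left(-1\right) \left(- \frac{1}{23}\right) 123 = \frac{1}{23} \cdot 123 = \frac{123}{23}$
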